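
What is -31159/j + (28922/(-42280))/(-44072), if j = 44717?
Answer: -29029635278183/41662027571360 ≈ -0.69679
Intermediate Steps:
-31159/j + (28922/(-42280))/(-44072) = -31159/44717 + (28922/(-42280))/(-44072) = -31159*1/44717 + (28922*(-1/42280))*(-1/44072) = -31159/44717 - 14461/21140*(-1/44072) = -31159/44717 + 14461/931682080 = -29029635278183/41662027571360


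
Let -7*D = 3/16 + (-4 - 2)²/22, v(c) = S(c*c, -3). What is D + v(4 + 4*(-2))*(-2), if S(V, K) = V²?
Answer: -631105/1232 ≈ -512.26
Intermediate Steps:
v(c) = c⁴ (v(c) = (c*c)² = (c²)² = c⁴)
D = -321/1232 (D = -(3/16 + (-4 - 2)²/22)/7 = -(3*(1/16) + (-6)²*(1/22))/7 = -(3/16 + 36*(1/22))/7 = -(3/16 + 18/11)/7 = -⅐*321/176 = -321/1232 ≈ -0.26055)
D + v(4 + 4*(-2))*(-2) = -321/1232 + (4 + 4*(-2))⁴*(-2) = -321/1232 + (4 - 8)⁴*(-2) = -321/1232 + (-4)⁴*(-2) = -321/1232 + 256*(-2) = -321/1232 - 512 = -631105/1232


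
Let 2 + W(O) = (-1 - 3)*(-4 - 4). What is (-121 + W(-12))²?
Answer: 8281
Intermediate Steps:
W(O) = 30 (W(O) = -2 + (-1 - 3)*(-4 - 4) = -2 - 4*(-8) = -2 + 32 = 30)
(-121 + W(-12))² = (-121 + 30)² = (-91)² = 8281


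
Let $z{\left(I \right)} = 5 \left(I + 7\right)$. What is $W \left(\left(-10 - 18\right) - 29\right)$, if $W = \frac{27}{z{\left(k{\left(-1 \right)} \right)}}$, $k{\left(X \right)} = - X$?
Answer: $- \frac{1539}{40} \approx -38.475$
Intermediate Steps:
$z{\left(I \right)} = 35 + 5 I$ ($z{\left(I \right)} = 5 \left(7 + I\right) = 35 + 5 I$)
$W = \frac{27}{40}$ ($W = \frac{27}{35 + 5 \left(\left(-1\right) \left(-1\right)\right)} = \frac{27}{35 + 5 \cdot 1} = \frac{27}{35 + 5} = \frac{27}{40} \approx 0.675$)
$W \left(\left(-10 - 18\right) - 29\right) = \frac{27 \left(\left(-10 - 18\right) - 29\right)}{40} = \frac{27 \left(-28 - 29\right)}{40} = \frac{27}{40} \left(-57\right) = - \frac{1539}{40}$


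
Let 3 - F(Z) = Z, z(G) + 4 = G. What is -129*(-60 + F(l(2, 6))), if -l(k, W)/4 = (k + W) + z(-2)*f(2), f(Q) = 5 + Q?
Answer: 24897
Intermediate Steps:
z(G) = -4 + G
l(k, W) = 168 - 4*W - 4*k (l(k, W) = -4*((k + W) + (-4 - 2)*(5 + 2)) = -4*((W + k) - 6*7) = -4*((W + k) - 42) = -4*(-42 + W + k) = 168 - 4*W - 4*k)
F(Z) = 3 - Z
-129*(-60 + F(l(2, 6))) = -129*(-60 + (3 - (168 - 4*6 - 4*2))) = -129*(-60 + (3 - (168 - 24 - 8))) = -129*(-60 + (3 - 1*136)) = -129*(-60 + (3 - 136)) = -129*(-60 - 133) = -129*(-193) = 24897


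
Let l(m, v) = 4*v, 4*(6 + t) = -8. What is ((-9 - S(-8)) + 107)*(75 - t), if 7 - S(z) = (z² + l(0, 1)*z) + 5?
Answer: 10624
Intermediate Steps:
t = -8 (t = -6 + (¼)*(-8) = -6 - 2 = -8)
S(z) = 2 - z² - 4*z (S(z) = 7 - ((z² + (4*1)*z) + 5) = 7 - ((z² + 4*z) + 5) = 7 - (5 + z² + 4*z) = 7 + (-5 - z² - 4*z) = 2 - z² - 4*z)
((-9 - S(-8)) + 107)*(75 - t) = ((-9 - (2 - 1*(-8)² - 4*(-8))) + 107)*(75 - 1*(-8)) = ((-9 - (2 - 1*64 + 32)) + 107)*(75 + 8) = ((-9 - (2 - 64 + 32)) + 107)*83 = ((-9 - 1*(-30)) + 107)*83 = ((-9 + 30) + 107)*83 = (21 + 107)*83 = 128*83 = 10624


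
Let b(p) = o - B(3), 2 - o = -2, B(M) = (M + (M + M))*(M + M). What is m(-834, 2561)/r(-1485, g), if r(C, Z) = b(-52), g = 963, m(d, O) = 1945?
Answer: -389/10 ≈ -38.900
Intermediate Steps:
B(M) = 6*M² (B(M) = (M + 2*M)*(2*M) = (3*M)*(2*M) = 6*M²)
o = 4 (o = 2 - 1*(-2) = 2 + 2 = 4)
b(p) = -50 (b(p) = 4 - 6*3² = 4 - 6*9 = 4 - 1*54 = 4 - 54 = -50)
r(C, Z) = -50
m(-834, 2561)/r(-1485, g) = 1945/(-50) = 1945*(-1/50) = -389/10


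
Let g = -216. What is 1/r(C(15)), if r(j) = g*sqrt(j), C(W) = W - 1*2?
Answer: -sqrt(13)/2808 ≈ -0.0012840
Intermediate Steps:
C(W) = -2 + W (C(W) = W - 2 = -2 + W)
r(j) = -216*sqrt(j)
1/r(C(15)) = 1/(-216*sqrt(-2 + 15)) = 1/(-216*sqrt(13)) = -sqrt(13)/2808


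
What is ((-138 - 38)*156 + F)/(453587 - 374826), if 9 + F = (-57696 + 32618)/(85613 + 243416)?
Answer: -9036806563/25914653069 ≈ -0.34871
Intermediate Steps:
F = -2986339/329029 (F = -9 + (-57696 + 32618)/(85613 + 243416) = -9 - 25078/329029 = -2986339/329029 ≈ -9.0762)
((-138 - 38)*156 + F)/(453587 - 374826) = ((-138 - 38)*156 - 2986339/329029)/(453587 - 374826) = (-176*156 - 2986339/329029)/78761 = (-27456 - 2986339/329029)*(1/78761) = -9036806563/329029*1/78761 = -9036806563/25914653069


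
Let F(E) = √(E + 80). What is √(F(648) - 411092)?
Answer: √(-411092 + 2*√182) ≈ 641.14*I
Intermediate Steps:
F(E) = √(80 + E)
√(F(648) - 411092) = √(√(80 + 648) - 411092) = √(√728 - 411092) = √(2*√182 - 411092) = √(-411092 + 2*√182)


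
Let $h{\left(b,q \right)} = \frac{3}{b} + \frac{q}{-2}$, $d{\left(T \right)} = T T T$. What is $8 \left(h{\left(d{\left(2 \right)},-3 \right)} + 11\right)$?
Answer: $103$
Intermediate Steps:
$d{\left(T \right)} = T^{3}$ ($d{\left(T \right)} = T^{2} T = T^{3}$)
$h{\left(b,q \right)} = \frac{3}{b} - \frac{q}{2}$ ($h{\left(b,q \right)} = \frac{3}{b} + q \left(- \frac{1}{2}\right) = \frac{3}{b} - \frac{q}{2}$)
$8 \left(h{\left(d{\left(2 \right)},-3 \right)} + 11\right) = 8 \left(\left(\frac{3}{2^{3}} - - \frac{3}{2}\right) + 11\right) = 8 \left(\left(\frac{3}{8} + \frac{3}{2}\right) + 11\right) = 8 \left(\frac{15}{8} + 11\right) = 8 \cdot \frac{103}{8} = 103$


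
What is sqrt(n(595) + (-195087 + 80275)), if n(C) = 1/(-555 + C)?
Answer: I*sqrt(45924790)/20 ≈ 338.84*I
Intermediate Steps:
sqrt(n(595) + (-195087 + 80275)) = sqrt(1/(-555 + 595) + (-195087 + 80275)) = sqrt(1/40 - 114812) = sqrt(-4592479/40) = I*sqrt(45924790)/20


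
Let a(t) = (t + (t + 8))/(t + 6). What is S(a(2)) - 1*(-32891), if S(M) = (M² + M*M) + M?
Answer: 32897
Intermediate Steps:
a(t) = (8 + 2*t)/(6 + t) (a(t) = (t + (8 + t))/(6 + t) = (8 + 2*t)/(6 + t))
S(M) = M + 2*M² (S(M) = (M² + M²) + M = 2*M² + M = M + 2*M²)
S(a(2)) - 1*(-32891) = (2*(4 + 2)/(6 + 2))*(1 + 2*(2*(4 + 2)/(6 + 2))) - 1*(-32891) = (2*6/8)*(1 + 2*(2*6/8)) + 32891 = (2*(⅛)*6)*(1 + 2*(2*(⅛)*6)) + 32891 = 3*(1 + 2*(3/2))/2 + 32891 = 3*(1 + 3)/2 + 32891 = (3/2)*4 + 32891 = 6 + 32891 = 32897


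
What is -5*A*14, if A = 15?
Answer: -1050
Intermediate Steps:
-5*A*14 = -5*15*14 = -75*14 = -1050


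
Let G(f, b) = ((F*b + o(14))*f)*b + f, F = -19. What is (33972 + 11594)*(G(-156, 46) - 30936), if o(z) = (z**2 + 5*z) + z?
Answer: 192810341832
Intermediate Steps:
o(z) = z**2 + 6*z
G(f, b) = f + b*f*(280 - 19*b) (G(f, b) = ((-19*b + 14*(6 + 14))*f)*b + f = ((-19*b + 14*20)*f)*b + f = ((-19*b + 280)*f)*b + f = ((280 - 19*b)*f)*b + f = (f*(280 - 19*b))*b + f = b*f*(280 - 19*b) + f = f + b*f*(280 - 19*b))
(33972 + 11594)*(G(-156, 46) - 30936) = (33972 + 11594)*(-156*(1 - 19*46**2 + 280*46) - 30936) = 45566*(-156*(1 - 19*2116 + 12880) - 30936) = 45566*(-156*(1 - 40204 + 12880) - 30936) = 45566*(-156*(-27323) - 30936) = 45566*(4262388 - 30936) = 45566*4231452 = 192810341832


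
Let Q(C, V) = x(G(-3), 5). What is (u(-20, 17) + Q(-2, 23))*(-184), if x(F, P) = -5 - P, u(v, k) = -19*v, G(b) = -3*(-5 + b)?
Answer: -68080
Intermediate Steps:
G(b) = 15 - 3*b
Q(C, V) = -10 (Q(C, V) = -5 - 1*5 = -5 - 5 = -10)
(u(-20, 17) + Q(-2, 23))*(-184) = (-19*(-20) - 10)*(-184) = (380 - 10)*(-184) = 370*(-184) = -68080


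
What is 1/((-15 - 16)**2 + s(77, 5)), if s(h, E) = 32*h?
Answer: 1/3425 ≈ 0.00029197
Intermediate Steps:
1/((-15 - 16)**2 + s(77, 5)) = 1/((-15 - 16)**2 + 32*77) = 1/((-31)**2 + 2464) = 1/(961 + 2464) = 1/3425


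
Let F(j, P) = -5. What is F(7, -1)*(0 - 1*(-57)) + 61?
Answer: -224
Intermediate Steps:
F(7, -1)*(0 - 1*(-57)) + 61 = -5*(0 - 1*(-57)) + 61 = -5*(0 + 57) + 61 = -5*57 + 61 = -285 + 61 = -224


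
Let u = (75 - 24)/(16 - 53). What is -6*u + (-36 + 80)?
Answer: 1934/37 ≈ 52.270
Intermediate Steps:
u = -51/37 (u = 51/(-37) = 51*(-1/37) = -51/37 ≈ -1.3784)
-6*u + (-36 + 80) = -6*(-51/37) + (-36 + 80) = 306/37 + 44 = 1934/37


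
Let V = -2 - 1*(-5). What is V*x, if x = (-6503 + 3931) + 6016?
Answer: 10332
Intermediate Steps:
V = 3 (V = -2 + 5 = 3)
x = 3444 (x = -2572 + 6016 = 3444)
V*x = 3*3444 = 10332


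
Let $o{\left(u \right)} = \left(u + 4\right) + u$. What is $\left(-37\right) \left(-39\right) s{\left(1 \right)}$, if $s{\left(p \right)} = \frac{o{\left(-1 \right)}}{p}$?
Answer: $2886$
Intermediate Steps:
$o{\left(u \right)} = 4 + 2 u$ ($o{\left(u \right)} = \left(4 + u\right) + u = 4 + 2 u$)
$s{\left(p \right)} = \frac{2}{p}$ ($s{\left(p \right)} = \frac{4 + 2 \left(-1\right)}{p} = \frac{4 - 2}{p} = \frac{2}{p}$)
$\left(-37\right) \left(-39\right) s{\left(1 \right)} = \left(-37\right) \left(-39\right) \frac{2}{1} = 1443 \cdot 2 \cdot 1 = 1443 \cdot 2 = 2886$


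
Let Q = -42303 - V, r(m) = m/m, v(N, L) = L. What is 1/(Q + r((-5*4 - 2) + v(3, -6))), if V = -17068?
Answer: -1/25234 ≈ -3.9629e-5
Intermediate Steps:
r(m) = 1
Q = -25235 (Q = -42303 - 1*(-17068) = -42303 + 17068 = -25235)
1/(Q + r((-5*4 - 2) + v(3, -6))) = 1/(-25235 + 1) = 1/(-25234) = -1/25234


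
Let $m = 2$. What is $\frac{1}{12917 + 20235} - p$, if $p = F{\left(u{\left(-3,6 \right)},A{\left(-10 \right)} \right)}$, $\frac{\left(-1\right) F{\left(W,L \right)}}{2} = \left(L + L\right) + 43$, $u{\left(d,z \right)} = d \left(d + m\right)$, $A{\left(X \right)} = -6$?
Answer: $\frac{2055425}{33152} \approx 62.0$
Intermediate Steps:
$u{\left(d,z \right)} = d \left(2 + d\right)$ ($u{\left(d,z \right)} = d \left(d + 2\right) = d \left(2 + d\right)$)
$F{\left(W,L \right)} = -86 - 4 L$ ($F{\left(W,L \right)} = - 2 \left(\left(L + L\right) + 43\right) = - 2 \left(2 L + 43\right) = - 2 \left(43 + 2 L\right) = -86 - 4 L$)
$p = -62$ ($p = -86 - -24 = -86 + 24 = -62$)
$\frac{1}{12917 + 20235} - p = \frac{1}{12917 + 20235} - -62 = \frac{1}{33152} + 62 = \frac{2055425}{33152}$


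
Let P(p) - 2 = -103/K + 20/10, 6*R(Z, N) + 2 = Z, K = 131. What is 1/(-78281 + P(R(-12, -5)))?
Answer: -131/10254390 ≈ -1.2775e-5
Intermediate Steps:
R(Z, N) = -1/3 + Z/6
P(p) = 421/131 (P(p) = 2 + (-103/131 + 20/10) = 2 + (-103*1/131 + 20*(1/10)) = 2 + (-103/131 + 2) = 2 + 159/131 = 421/131)
1/(-78281 + P(R(-12, -5))) = 1/(-78281 + 421/131) = 1/(-10254390/131) = -131/10254390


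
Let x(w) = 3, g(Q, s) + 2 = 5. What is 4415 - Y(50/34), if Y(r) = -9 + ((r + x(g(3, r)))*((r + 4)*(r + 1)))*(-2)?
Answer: 22328824/4913 ≈ 4544.8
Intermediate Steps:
g(Q, s) = 3 (g(Q, s) = -2 + 5 = 3)
Y(r) = -9 - 2*(1 + r)*(3 + r)*(4 + r) (Y(r) = -9 + ((r + 3)*((r + 4)*(r + 1)))*(-2) = -9 + ((3 + r)*((4 + r)*(1 + r)))*(-2) = -9 + ((3 + r)*((1 + r)*(4 + r)))*(-2) = -9 + ((1 + r)*(3 + r)*(4 + r))*(-2) = -9 - 2*(1 + r)*(3 + r)*(4 + r))
4415 - Y(50/34) = 4415 - (-33 - 1900/34 - 16*(50/34)² - 2*(50/34)³) = 4415 - (-33 - 1900/34 - 16*(50*(1/34))² - 2*(50*(1/34))³) = 4415 - (-33 - 38*25/17 - 16*(25/17)² - 2*(25/17)³) = 4415 - (-33 - 950/17 - 16*625/289 - 2*15625/4913) = 4415 - (-33 - 950/17 - 10000/289 - 31250/4913) = 4415 - 1*(-637929/4913) = 4415 + 637929/4913 = 22328824/4913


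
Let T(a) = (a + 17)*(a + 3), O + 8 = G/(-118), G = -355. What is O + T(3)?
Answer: 13571/118 ≈ 115.01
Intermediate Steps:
O = -589/118 (O = -8 - 355/(-118) = -8 - 355*(-1/118) = -8 + 355/118 = -589/118 ≈ -4.9915)
T(a) = (3 + a)*(17 + a) (T(a) = (17 + a)*(3 + a) = (3 + a)*(17 + a))
O + T(3) = -589/118 + (51 + 3² + 20*3) = -589/118 + (51 + 9 + 60) = -589/118 + 120 = 13571/118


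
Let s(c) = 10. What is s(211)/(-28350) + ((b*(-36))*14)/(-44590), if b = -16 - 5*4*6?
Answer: -396667/257985 ≈ -1.5376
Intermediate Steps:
b = -136 (b = -16 - 20*6 = -16 - 120 = -136)
s(211)/(-28350) + ((b*(-36))*14)/(-44590) = 10/(-28350) + (-136*(-36)*14)/(-44590) = 10*(-1/28350) + (4896*14)*(-1/44590) = -1/2835 + 68544*(-1/44590) = -1/2835 - 4896/3185 = -396667/257985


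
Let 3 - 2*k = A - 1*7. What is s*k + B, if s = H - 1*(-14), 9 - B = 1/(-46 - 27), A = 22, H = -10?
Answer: -1094/73 ≈ -14.986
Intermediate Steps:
B = 658/73 (B = 9 - 1/(-46 - 27) = 9 - 1/(-73) = 9 - 1*(-1/73) = 9 + 1/73 = 658/73 ≈ 9.0137)
s = 4 (s = -10 - 1*(-14) = -10 + 14 = 4)
k = -6 (k = 3/2 - (22 - 1*7)/2 = 3/2 - (22 - 7)/2 = 3/2 - 1/2*15 = 3/2 - 15/2 = -6)
s*k + B = 4*(-6) + 658/73 = -24 + 658/73 = -1094/73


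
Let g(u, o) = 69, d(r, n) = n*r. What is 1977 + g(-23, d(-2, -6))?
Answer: 2046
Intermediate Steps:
1977 + g(-23, d(-2, -6)) = 1977 + 69 = 2046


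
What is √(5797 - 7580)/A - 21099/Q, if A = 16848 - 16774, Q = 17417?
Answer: -21099/17417 + I*√1783/74 ≈ -1.2114 + 0.57062*I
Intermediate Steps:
A = 74
√(5797 - 7580)/A - 21099/Q = √(5797 - 7580)/74 - 21099/17417 = √(-1783)*(1/74) - 21099*1/17417 = (I*√1783)*(1/74) - 21099/17417 = I*√1783/74 - 21099/17417 = -21099/17417 + I*√1783/74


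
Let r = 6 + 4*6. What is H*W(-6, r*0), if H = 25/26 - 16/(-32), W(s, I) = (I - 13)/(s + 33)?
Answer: -19/27 ≈ -0.70370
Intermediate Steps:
r = 30 (r = 6 + 24 = 30)
W(s, I) = (-13 + I)/(33 + s)
H = 19/13 (H = 25*(1/26) - 16*(-1/32) = 25/26 + ½ = 19/13 ≈ 1.4615)
H*W(-6, r*0) = 19*((-13 + 30*0)/(33 - 6))/13 = 19*((-13 + 0)/27)/13 = 19*((1/27)*(-13))/13 = (19/13)*(-13/27) = -19/27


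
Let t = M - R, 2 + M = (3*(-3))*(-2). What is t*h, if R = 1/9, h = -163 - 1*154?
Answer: -45331/9 ≈ -5036.8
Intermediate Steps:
h = -317 (h = -163 - 154 = -317)
M = 16 (M = -2 + (3*(-3))*(-2) = -2 - 9*(-2) = -2 + 18 = 16)
R = ⅑ ≈ 0.11111
t = 143/9 (t = 16 - 1*⅑ = 16 - ⅑ = 143/9 ≈ 15.889)
t*h = (143/9)*(-317) = -45331/9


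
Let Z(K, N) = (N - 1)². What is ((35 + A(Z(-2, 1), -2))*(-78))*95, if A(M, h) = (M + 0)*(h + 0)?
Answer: -259350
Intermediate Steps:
Z(K, N) = (-1 + N)²
A(M, h) = M*h
((35 + A(Z(-2, 1), -2))*(-78))*95 = ((35 + (-1 + 1)²*(-2))*(-78))*95 = ((35 + 0²*(-2))*(-78))*95 = ((35 + 0*(-2))*(-78))*95 = ((35 + 0)*(-78))*95 = (35*(-78))*95 = -2730*95 = -259350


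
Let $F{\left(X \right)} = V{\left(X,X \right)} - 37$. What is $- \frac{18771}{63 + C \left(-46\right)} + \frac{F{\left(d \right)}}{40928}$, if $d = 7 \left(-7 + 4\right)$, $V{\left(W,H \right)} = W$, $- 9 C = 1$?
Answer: $- \frac{3457185473}{12544432} \approx -275.6$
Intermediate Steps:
$C = - \frac{1}{9}$ ($C = \left(- \frac{1}{9}\right) 1 = - \frac{1}{9} \approx -0.11111$)
$d = -21$ ($d = 7 \left(-3\right) = -21$)
$F{\left(X \right)} = -37 + X$ ($F{\left(X \right)} = X - 37 = -37 + X$)
$- \frac{18771}{63 + C \left(-46\right)} + \frac{F{\left(d \right)}}{40928} = - \frac{18771}{63 - - \frac{46}{9}} + \frac{-37 - 21}{40928} = - \frac{18771}{63 + \frac{46}{9}} - \frac{29}{20464} = - \frac{18771}{\frac{613}{9}} - \frac{29}{20464} = \left(-18771\right) \frac{9}{613} - \frac{29}{20464} = - \frac{168939}{613} - \frac{29}{20464} = - \frac{3457185473}{12544432}$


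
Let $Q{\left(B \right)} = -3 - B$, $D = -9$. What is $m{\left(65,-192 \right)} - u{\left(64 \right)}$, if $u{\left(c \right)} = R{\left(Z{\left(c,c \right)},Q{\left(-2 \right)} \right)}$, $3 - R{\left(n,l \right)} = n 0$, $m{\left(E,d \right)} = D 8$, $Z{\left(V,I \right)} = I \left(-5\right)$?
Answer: $-75$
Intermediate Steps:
$Z{\left(V,I \right)} = - 5 I$
$m{\left(E,d \right)} = -72$ ($m{\left(E,d \right)} = \left(-9\right) 8 = -72$)
$R{\left(n,l \right)} = 3$ ($R{\left(n,l \right)} = 3 - n 0 = 3 - 0 = 3 + 0 = 3$)
$u{\left(c \right)} = 3$
$m{\left(65,-192 \right)} - u{\left(64 \right)} = -72 - 3 = -75$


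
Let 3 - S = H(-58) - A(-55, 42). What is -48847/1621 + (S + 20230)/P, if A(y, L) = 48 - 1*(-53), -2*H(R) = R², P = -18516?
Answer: -235034747/7503609 ≈ -31.323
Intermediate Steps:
H(R) = -R²/2
A(y, L) = 101 (A(y, L) = 48 + 53 = 101)
S = 1786 (S = 3 - (-½*(-58)² - 1*101) = 3 - (-½*3364 - 101) = 3 - (-1682 - 101) = 3 - 1*(-1783) = 3 + 1783 = 1786)
-48847/1621 + (S + 20230)/P = -48847/1621 + (1786 + 20230)/(-18516) = -48847*1/1621 + 22016*(-1/18516) = -48847/1621 - 5504/4629 = -235034747/7503609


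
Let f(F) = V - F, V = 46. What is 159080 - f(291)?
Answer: 159325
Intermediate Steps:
f(F) = 46 - F
159080 - f(291) = 159080 - (46 - 1*291) = 159080 - (46 - 291) = 159080 - 1*(-245) = 159080 + 245 = 159325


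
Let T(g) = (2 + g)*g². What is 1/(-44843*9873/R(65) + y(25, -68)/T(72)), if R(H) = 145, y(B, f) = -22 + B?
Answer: -18541440/56613402119663 ≈ -3.2751e-7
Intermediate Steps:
T(g) = g²*(2 + g)
1/(-44843*9873/R(65) + y(25, -68)/T(72)) = 1/(-44843/(145/9873) + (-22 + 25)/((72²*(2 + 72)))) = 1/(-44843/(145*(1/9873)) + 3/((5184*74))) = 1/(-44843/145/9873 + 3/383616) = 1/(-44843*9873/145 + 3*(1/383616)) = 1/(-442734939/145 + 1/127872) = 1/(-56613402119663/18541440) = -18541440/56613402119663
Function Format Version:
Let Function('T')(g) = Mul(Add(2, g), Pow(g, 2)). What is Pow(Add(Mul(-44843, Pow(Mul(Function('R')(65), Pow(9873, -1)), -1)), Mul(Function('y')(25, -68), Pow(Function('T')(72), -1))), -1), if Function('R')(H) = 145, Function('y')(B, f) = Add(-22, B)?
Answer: Rational(-18541440, 56613402119663) ≈ -3.2751e-7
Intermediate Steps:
Function('T')(g) = Mul(Pow(g, 2), Add(2, g))
Pow(Add(Mul(-44843, Pow(Mul(Function('R')(65), Pow(9873, -1)), -1)), Mul(Function('y')(25, -68), Pow(Function('T')(72), -1))), -1) = Pow(Add(Mul(-44843, Pow(Mul(145, Pow(9873, -1)), -1)), Mul(Add(-22, 25), Pow(Mul(Pow(72, 2), Add(2, 72)), -1))), -1) = Pow(Add(Mul(-44843, Pow(Mul(145, Rational(1, 9873)), -1)), Mul(3, Pow(Mul(5184, 74), -1))), -1) = Pow(Add(Mul(-44843, Pow(Rational(145, 9873), -1)), Mul(3, Pow(383616, -1))), -1) = Pow(Add(Mul(-44843, Rational(9873, 145)), Mul(3, Rational(1, 383616))), -1) = Pow(Add(Rational(-442734939, 145), Rational(1, 127872)), -1) = Pow(Rational(-56613402119663, 18541440), -1) = Rational(-18541440, 56613402119663)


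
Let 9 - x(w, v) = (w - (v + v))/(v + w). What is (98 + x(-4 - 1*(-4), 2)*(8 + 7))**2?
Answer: 69169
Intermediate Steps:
x(w, v) = 9 - (w - 2*v)/(v + w) (x(w, v) = 9 - (w - (v + v))/(v + w) = 9 - (w - 2*v)/(v + w))
(98 + x(-4 - 1*(-4), 2)*(8 + 7))**2 = (98 + ((8*(-4 - 1*(-4)) + 11*2)/(2 + (-4 - 1*(-4))))*(8 + 7))**2 = (98 + ((8*(-4 + 4) + 22)/(2 + (-4 + 4)))*15)**2 = (98 + ((8*0 + 22)/(2 + 0))*15)**2 = (98 + ((0 + 22)/2)*15)**2 = (98 + ((1/2)*22)*15)**2 = (98 + 11*15)**2 = (98 + 165)**2 = 263**2 = 69169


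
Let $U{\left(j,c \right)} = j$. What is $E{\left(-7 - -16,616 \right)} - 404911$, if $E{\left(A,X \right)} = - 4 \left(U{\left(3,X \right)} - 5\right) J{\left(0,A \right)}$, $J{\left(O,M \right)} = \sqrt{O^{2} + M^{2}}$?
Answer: $-404839$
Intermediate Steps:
$J{\left(O,M \right)} = \sqrt{M^{2} + O^{2}}$
$E{\left(A,X \right)} = 8 \sqrt{A^{2}}$ ($E{\left(A,X \right)} = - 4 \left(3 - 5\right) \sqrt{A^{2} + 0^{2}} = - 4 \left(3 - 5\right) \sqrt{A^{2} + 0} = \left(-4\right) \left(-2\right) \sqrt{A^{2}} = 8 \sqrt{A^{2}}$)
$E{\left(-7 - -16,616 \right)} - 404911 = 8 \sqrt{\left(-7 - -16\right)^{2}} - 404911 = 8 \sqrt{\left(-7 + 16\right)^{2}} - 404911 = 8 \sqrt{9^{2}} - 404911 = 8 \sqrt{81} - 404911 = 8 \cdot 9 - 404911 = 72 - 404911 = -404839$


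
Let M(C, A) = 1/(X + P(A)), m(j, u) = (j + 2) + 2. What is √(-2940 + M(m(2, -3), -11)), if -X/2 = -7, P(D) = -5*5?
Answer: I*√355751/11 ≈ 54.223*I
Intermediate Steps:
P(D) = -25
m(j, u) = 4 + j (m(j, u) = (2 + j) + 2 = 4 + j)
X = 14 (X = -2*(-7) = 14)
M(C, A) = -1/11 (M(C, A) = 1/(14 - 25) = 1/(-11) = -1/11)
√(-2940 + M(m(2, -3), -11)) = √(-2940 - 1/11) = √(-32341/11) = I*√355751/11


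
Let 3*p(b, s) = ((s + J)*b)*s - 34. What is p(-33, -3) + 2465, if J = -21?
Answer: 4985/3 ≈ 1661.7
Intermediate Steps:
p(b, s) = -34/3 + b*s*(-21 + s)/3 (p(b, s) = (((s - 21)*b)*s - 34)/3 = (((-21 + s)*b)*s - 34)/3 = ((b*(-21 + s))*s - 34)/3 = (b*s*(-21 + s) - 34)/3 = (-34 + b*s*(-21 + s))/3 = -34/3 + b*s*(-21 + s)/3)
p(-33, -3) + 2465 = (-34/3 - 7*(-33)*(-3) + (1/3)*(-33)*(-3)**2) + 2465 = (-34/3 - 693 + (1/3)*(-33)*9) + 2465 = (-34/3 - 693 - 99) + 2465 = -2410/3 + 2465 = 4985/3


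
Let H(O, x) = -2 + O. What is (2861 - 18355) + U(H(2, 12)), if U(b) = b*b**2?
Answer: -15494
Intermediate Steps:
U(b) = b**3
(2861 - 18355) + U(H(2, 12)) = (2861 - 18355) + (-2 + 2)**3 = -15494 + 0**3 = -15494 + 0 = -15494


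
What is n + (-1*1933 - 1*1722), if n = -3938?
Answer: -7593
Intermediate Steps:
n + (-1*1933 - 1*1722) = -3938 + (-1*1933 - 1*1722) = -3938 + (-1933 - 1722) = -3938 - 3655 = -7593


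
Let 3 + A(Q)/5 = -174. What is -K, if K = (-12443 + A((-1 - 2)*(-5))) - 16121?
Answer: 29449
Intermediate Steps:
A(Q) = -885 (A(Q) = -15 + 5*(-174) = -15 - 870 = -885)
K = -29449 (K = (-12443 - 885) - 16121 = -13328 - 16121 = -29449)
-K = -1*(-29449) = 29449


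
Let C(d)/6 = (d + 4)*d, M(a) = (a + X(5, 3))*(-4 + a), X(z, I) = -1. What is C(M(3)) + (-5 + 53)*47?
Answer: 2232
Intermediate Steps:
M(a) = (-1 + a)*(-4 + a) (M(a) = (a - 1)*(-4 + a) = (-1 + a)*(-4 + a))
C(d) = 6*d*(4 + d) (C(d) = 6*((d + 4)*d) = 6*((4 + d)*d) = 6*(d*(4 + d)) = 6*d*(4 + d))
C(M(3)) + (-5 + 53)*47 = 6*(4 + 3² - 5*3)*(4 + (4 + 3² - 5*3)) + (-5 + 53)*47 = 6*(4 + 9 - 15)*(4 + (4 + 9 - 15)) + 48*47 = 6*(-2)*(4 - 2) + 2256 = 6*(-2)*2 + 2256 = -24 + 2256 = 2232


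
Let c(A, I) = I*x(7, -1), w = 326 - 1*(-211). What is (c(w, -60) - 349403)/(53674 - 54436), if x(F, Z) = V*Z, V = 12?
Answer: 348683/762 ≈ 457.59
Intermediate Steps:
x(F, Z) = 12*Z
w = 537 (w = 326 + 211 = 537)
c(A, I) = -12*I (c(A, I) = I*(12*(-1)) = I*(-12) = -12*I)
(c(w, -60) - 349403)/(53674 - 54436) = (-12*(-60) - 349403)/(53674 - 54436) = (720 - 349403)/(-762) = -348683*(-1/762) = 348683/762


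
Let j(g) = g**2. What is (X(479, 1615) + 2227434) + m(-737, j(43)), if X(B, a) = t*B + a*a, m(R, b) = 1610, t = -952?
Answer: 4381261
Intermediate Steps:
X(B, a) = a**2 - 952*B (X(B, a) = -952*B + a*a = -952*B + a**2 = a**2 - 952*B)
(X(479, 1615) + 2227434) + m(-737, j(43)) = ((1615**2 - 952*479) + 2227434) + 1610 = ((2608225 - 456008) + 2227434) + 1610 = (2152217 + 2227434) + 1610 = 4379651 + 1610 = 4381261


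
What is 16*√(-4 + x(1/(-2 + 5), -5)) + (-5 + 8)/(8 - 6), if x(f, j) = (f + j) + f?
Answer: 3/2 + 80*I*√3/3 ≈ 1.5 + 46.188*I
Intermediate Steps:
x(f, j) = j + 2*f
16*√(-4 + x(1/(-2 + 5), -5)) + (-5 + 8)/(8 - 6) = 16*√(-4 + (-5 + 2/(-2 + 5))) + (-5 + 8)/(8 - 6) = 16*√(-4 + (-5 + 2/3)) + 3/2 = 16*√(-4 + (-5 + 2*(⅓))) + 3*(½) = 16*√(-4 + (-5 + ⅔)) + 3/2 = 16*√(-4 - 13/3) + 3/2 = 16*√(-25/3) + 3/2 = 16*(5*I*√3/3) + 3/2 = 80*I*√3/3 + 3/2 = 3/2 + 80*I*√3/3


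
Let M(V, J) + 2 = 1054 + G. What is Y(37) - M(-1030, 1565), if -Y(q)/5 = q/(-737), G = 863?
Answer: -1411170/737 ≈ -1914.7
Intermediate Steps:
M(V, J) = 1915 (M(V, J) = -2 + (1054 + 863) = -2 + 1917 = 1915)
Y(q) = 5*q/737 (Y(q) = -5*q/(-737) = -5*q*(-1)/737 = -(-5)*q/737 = 5*q/737)
Y(37) - M(-1030, 1565) = (5/737)*37 - 1*1915 = 185/737 - 1915 = -1411170/737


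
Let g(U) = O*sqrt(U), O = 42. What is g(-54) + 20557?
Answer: 20557 + 126*I*sqrt(6) ≈ 20557.0 + 308.64*I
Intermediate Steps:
g(U) = 42*sqrt(U)
g(-54) + 20557 = 42*sqrt(-54) + 20557 = 42*(3*I*sqrt(6)) + 20557 = 126*I*sqrt(6) + 20557 = 20557 + 126*I*sqrt(6)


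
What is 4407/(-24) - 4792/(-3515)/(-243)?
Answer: -1254777341/6833160 ≈ -183.63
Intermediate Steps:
4407/(-24) - 4792/(-3515)/(-243) = 4407*(-1/24) - 4792*(-1/3515)*(-1/243) = -1469/8 + (4792/3515)*(-1/243) = -1469/8 - 4792/854145 = -1254777341/6833160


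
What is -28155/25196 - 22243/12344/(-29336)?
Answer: -2548757268223/2281016455616 ≈ -1.1174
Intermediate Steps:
-28155/25196 - 22243/12344/(-29336) = -28155*1/25196 - 22243*1/12344*(-1/29336) = -28155/25196 - 22243/12344*(-1/29336) = -28155/25196 + 22243/362123584 = -2548757268223/2281016455616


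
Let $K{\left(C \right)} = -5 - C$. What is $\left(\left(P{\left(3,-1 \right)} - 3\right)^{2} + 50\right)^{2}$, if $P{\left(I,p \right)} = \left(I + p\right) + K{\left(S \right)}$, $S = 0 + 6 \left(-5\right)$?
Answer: $391876$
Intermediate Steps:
$S = -30$ ($S = 0 - 30 = -30$)
$P{\left(I,p \right)} = 25 + I + p$ ($P{\left(I,p \right)} = \left(I + p\right) - -25 = \left(I + p\right) + \left(-5 + 30\right) = \left(I + p\right) + 25 = 25 + I + p$)
$\left(\left(P{\left(3,-1 \right)} - 3\right)^{2} + 50\right)^{2} = \left(\left(\left(25 + 3 - 1\right) - 3\right)^{2} + 50\right)^{2} = \left(\left(27 - 3\right)^{2} + 50\right)^{2} = \left(24^{2} + 50\right)^{2} = \left(576 + 50\right)^{2} = 626^{2} = 391876$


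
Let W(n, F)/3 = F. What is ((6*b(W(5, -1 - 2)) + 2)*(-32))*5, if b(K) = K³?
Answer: 699520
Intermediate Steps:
W(n, F) = 3*F
((6*b(W(5, -1 - 2)) + 2)*(-32))*5 = ((6*(3*(-1 - 2))³ + 2)*(-32))*5 = ((6*(3*(-3))³ + 2)*(-32))*5 = ((6*(-9)³ + 2)*(-32))*5 = ((6*(-729) + 2)*(-32))*5 = ((-4374 + 2)*(-32))*5 = -4372*(-32)*5 = 139904*5 = 699520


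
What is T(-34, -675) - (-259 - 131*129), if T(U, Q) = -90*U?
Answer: 20218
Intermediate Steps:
T(-34, -675) - (-259 - 131*129) = -90*(-34) - (-259 - 131*129) = 3060 - (-259 - 16899) = 3060 - 1*(-17158) = 3060 + 17158 = 20218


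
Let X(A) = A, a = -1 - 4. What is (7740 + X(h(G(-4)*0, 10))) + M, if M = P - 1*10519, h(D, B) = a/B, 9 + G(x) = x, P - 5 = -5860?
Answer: -17269/2 ≈ -8634.5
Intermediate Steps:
P = -5855 (P = 5 - 5860 = -5855)
a = -5
G(x) = -9 + x
h(D, B) = -5/B
M = -16374 (M = -5855 - 1*10519 = -5855 - 10519 = -16374)
(7740 + X(h(G(-4)*0, 10))) + M = (7740 - 5/10) - 16374 = (7740 - 5*⅒) - 16374 = (7740 - ½) - 16374 = 15479/2 - 16374 = -17269/2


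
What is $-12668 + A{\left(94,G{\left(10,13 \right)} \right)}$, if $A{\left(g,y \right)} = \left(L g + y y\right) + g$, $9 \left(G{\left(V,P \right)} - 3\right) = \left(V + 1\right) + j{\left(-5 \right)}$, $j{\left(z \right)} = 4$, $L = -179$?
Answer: $- \frac{264404}{9} \approx -29378.0$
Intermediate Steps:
$G{\left(V,P \right)} = \frac{32}{9} + \frac{V}{9}$ ($G{\left(V,P \right)} = 3 + \frac{\left(V + 1\right) + 4}{9} = 3 + \frac{\left(1 + V\right) + 4}{9} = 3 + \frac{5 + V}{9} = 3 + \left(\frac{5}{9} + \frac{V}{9}\right) = \frac{32}{9} + \frac{V}{9}$)
$A{\left(g,y \right)} = y^{2} - 178 g$ ($A{\left(g,y \right)} = \left(- 179 g + y y\right) + g = \left(- 179 g + y^{2}\right) + g = \left(y^{2} - 179 g\right) + g = y^{2} - 178 g$)
$-12668 + A{\left(94,G{\left(10,13 \right)} \right)} = -12668 + \left(\left(\frac{32}{9} + \frac{1}{9} \cdot 10\right)^{2} - 16732\right) = -12668 - \left(16732 - \left(\frac{32}{9} + \frac{10}{9}\right)^{2}\right) = -12668 - \left(16732 - \left(\frac{14}{3}\right)^{2}\right) = -12668 + \left(\frac{196}{9} - 16732\right) = -12668 - \frac{150392}{9} = - \frac{264404}{9}$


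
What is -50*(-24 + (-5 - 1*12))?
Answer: 2050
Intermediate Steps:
-50*(-24 + (-5 - 1*12)) = -50*(-24 + (-5 - 12)) = -50*(-24 - 17) = -50*(-41) = 2050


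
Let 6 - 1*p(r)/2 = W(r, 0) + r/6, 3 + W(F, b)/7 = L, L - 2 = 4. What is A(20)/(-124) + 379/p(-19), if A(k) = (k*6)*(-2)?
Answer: -30987/2201 ≈ -14.079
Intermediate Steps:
L = 6 (L = 2 + 4 = 6)
W(F, b) = 21 (W(F, b) = -21 + 7*6 = -21 + 42 = 21)
p(r) = -30 - r/3 (p(r) = 12 - 2*(21 + r/6) = 12 + (-42 - r/3) = -30 - r/3)
A(k) = -12*k (A(k) = (6*k)*(-2) = -12*k)
A(20)/(-124) + 379/p(-19) = -12*20/(-124) + 379/(-30 - ⅓*(-19)) = -240*(-1/124) + 379/(-30 + 19/3) = 60/31 + 379/(-71/3) = 60/31 + 379*(-3/71) = 60/31 - 1137/71 = -30987/2201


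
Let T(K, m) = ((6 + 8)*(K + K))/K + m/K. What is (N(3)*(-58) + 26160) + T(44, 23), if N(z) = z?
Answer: 1144639/44 ≈ 26015.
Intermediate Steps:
T(K, m) = 28 + m/K (T(K, m) = (14*(2*K))/K + m/K = (28*K)/K + m/K = 28 + m/K)
(N(3)*(-58) + 26160) + T(44, 23) = (3*(-58) + 26160) + (28 + 23/44) = (-174 + 26160) + (28 + 23*(1/44)) = 25986 + (28 + 23/44) = 25986 + 1255/44 = 1144639/44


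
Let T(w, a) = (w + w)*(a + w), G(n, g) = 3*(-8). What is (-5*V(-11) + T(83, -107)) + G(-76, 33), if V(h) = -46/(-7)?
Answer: -28286/7 ≈ -4040.9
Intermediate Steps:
G(n, g) = -24
T(w, a) = 2*w*(a + w) (T(w, a) = (2*w)*(a + w) = 2*w*(a + w))
V(h) = 46/7 (V(h) = -46*(-⅐) = 46/7)
(-5*V(-11) + T(83, -107)) + G(-76, 33) = (-5*46/7 + 2*83*(-107 + 83)) - 24 = (-230/7 + 2*83*(-24)) - 24 = (-230/7 - 3984) - 24 = -28118/7 - 24 = -28286/7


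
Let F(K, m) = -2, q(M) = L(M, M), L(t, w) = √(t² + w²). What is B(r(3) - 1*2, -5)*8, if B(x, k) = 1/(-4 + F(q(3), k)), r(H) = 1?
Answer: -4/3 ≈ -1.3333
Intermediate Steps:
q(M) = √2*√(M²) (q(M) = √(M² + M²) = √(2*M²) = √2*√(M²))
B(x, k) = -⅙ (B(x, k) = 1/(-4 - 2) = 1/(-6) = -⅙)
B(r(3) - 1*2, -5)*8 = -⅙*8 = -4/3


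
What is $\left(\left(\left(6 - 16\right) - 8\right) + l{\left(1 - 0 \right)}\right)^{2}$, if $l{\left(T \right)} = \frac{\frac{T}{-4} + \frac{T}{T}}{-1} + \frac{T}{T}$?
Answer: $\frac{5041}{16} \approx 315.06$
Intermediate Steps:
$l{\left(T \right)} = \frac{T}{4}$ ($l{\left(T \right)} = \left(T \left(- \frac{1}{4}\right) + 1\right) \left(-1\right) + 1 = \left(- \frac{T}{4} + 1\right) \left(-1\right) + 1 = \left(1 - \frac{T}{4}\right) \left(-1\right) + 1 = \left(-1 + \frac{T}{4}\right) + 1 = \frac{T}{4}$)
$\left(\left(\left(6 - 16\right) - 8\right) + l{\left(1 - 0 \right)}\right)^{2} = \left(\left(\left(6 - 16\right) - 8\right) + \frac{1 - 0}{4}\right)^{2} = \left(\left(-10 - 8\right) + \frac{1 + 0}{4}\right)^{2} = \left(-18 + \frac{1}{4} \cdot 1\right)^{2} = \left(-18 + \frac{1}{4}\right)^{2} = \left(- \frac{71}{4}\right)^{2} = \frac{5041}{16}$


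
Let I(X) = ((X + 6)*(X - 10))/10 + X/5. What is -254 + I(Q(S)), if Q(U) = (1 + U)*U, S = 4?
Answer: -224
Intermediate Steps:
Q(U) = U*(1 + U)
I(X) = X/5 + (-10 + X)*(6 + X)/10 (I(X) = ((6 + X)*(-10 + X))*(1/10) + X*(1/5) = ((-10 + X)*(6 + X))*(1/10) + X/5 = (-10 + X)*(6 + X)/10 + X/5 = X/5 + (-10 + X)*(6 + X)/10)
-254 + I(Q(S)) = -254 + (-6 - 4*(1 + 4)/5 + (4*(1 + 4))**2/10) = -254 + (-6 - 4*5/5 + (4*5)**2/10) = -254 + (-6 - 1/5*20 + (1/10)*20**2) = -254 + (-6 - 4 + (1/10)*400) = -254 + (-6 - 4 + 40) = -254 + 30 = -224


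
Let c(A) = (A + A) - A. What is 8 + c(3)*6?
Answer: 26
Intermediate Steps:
c(A) = A (c(A) = 2*A - A = A)
8 + c(3)*6 = 8 + 3*6 = 8 + 18 = 26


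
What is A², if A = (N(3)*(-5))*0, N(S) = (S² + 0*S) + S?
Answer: 0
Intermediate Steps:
N(S) = S + S² (N(S) = (S² + 0) + S = S² + S = S + S²)
A = 0 (A = ((3*(1 + 3))*(-5))*0 = ((3*4)*(-5))*0 = (12*(-5))*0 = -60*0 = 0)
A² = 0² = 0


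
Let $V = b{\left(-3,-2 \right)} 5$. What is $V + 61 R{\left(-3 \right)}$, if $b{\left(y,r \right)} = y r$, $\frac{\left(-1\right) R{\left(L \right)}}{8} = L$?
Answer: $1494$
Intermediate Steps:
$R{\left(L \right)} = - 8 L$
$b{\left(y,r \right)} = r y$
$V = 30$ ($V = \left(-2\right) \left(-3\right) 5 = 6 \cdot 5 = 30$)
$V + 61 R{\left(-3 \right)} = 30 + 61 \left(\left(-8\right) \left(-3\right)\right) = 30 + 61 \cdot 24 = 30 + 1464 = 1494$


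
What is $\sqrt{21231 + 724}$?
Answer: $\sqrt{21955} \approx 148.17$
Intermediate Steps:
$\sqrt{21231 + 724} = \sqrt{21955}$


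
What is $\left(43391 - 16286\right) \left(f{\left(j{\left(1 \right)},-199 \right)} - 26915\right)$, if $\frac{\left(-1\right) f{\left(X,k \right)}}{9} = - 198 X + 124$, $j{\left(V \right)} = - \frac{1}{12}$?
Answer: $- \frac{1527610695}{2} \approx -7.6381 \cdot 10^{8}$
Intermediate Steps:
$j{\left(V \right)} = - \frac{1}{12}$ ($j{\left(V \right)} = \left(-1\right) \frac{1}{12} = - \frac{1}{12}$)
$f{\left(X,k \right)} = -1116 + 1782 X$ ($f{\left(X,k \right)} = - 9 \left(- 198 X + 124\right) = - 9 \left(124 - 198 X\right) = -1116 + 1782 X$)
$\left(43391 - 16286\right) \left(f{\left(j{\left(1 \right)},-199 \right)} - 26915\right) = \left(43391 - 16286\right) \left(\left(-1116 + 1782 \left(- \frac{1}{12}\right)\right) - 26915\right) = 27105 \left(\left(-1116 - \frac{297}{2}\right) - 26915\right) = 27105 \left(- \frac{2529}{2} - 26915\right) = 27105 \left(- \frac{56359}{2}\right) = - \frac{1527610695}{2}$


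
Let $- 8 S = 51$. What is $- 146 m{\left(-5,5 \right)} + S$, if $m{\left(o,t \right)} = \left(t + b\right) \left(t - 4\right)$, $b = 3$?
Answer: $- \frac{9395}{8} \approx -1174.4$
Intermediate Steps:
$S = - \frac{51}{8}$ ($S = \left(- \frac{1}{8}\right) 51 = - \frac{51}{8} \approx -6.375$)
$m{\left(o,t \right)} = \left(-4 + t\right) \left(3 + t\right)$ ($m{\left(o,t \right)} = \left(t + 3\right) \left(t - 4\right) = \left(3 + t\right) \left(-4 + t\right) = \left(-4 + t\right) \left(3 + t\right)$)
$- 146 m{\left(-5,5 \right)} + S = - 146 \left(-12 + 5^{2} - 5\right) - \frac{51}{8} = - 146 \left(-12 + 25 - 5\right) - \frac{51}{8} = \left(-146\right) 8 - \frac{51}{8} = -1168 - \frac{51}{8} = - \frac{9395}{8}$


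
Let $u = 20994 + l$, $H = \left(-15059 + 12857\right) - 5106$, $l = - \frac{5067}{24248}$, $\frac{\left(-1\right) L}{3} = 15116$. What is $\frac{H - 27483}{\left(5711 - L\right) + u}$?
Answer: $- \frac{843612168}{1747136077} \approx -0.48285$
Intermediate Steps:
$L = -45348$ ($L = \left(-3\right) 15116 = -45348$)
$l = - \frac{5067}{24248}$ ($l = \left(-5067\right) \frac{1}{24248} = - \frac{5067}{24248} \approx -0.20897$)
$H = -7308$ ($H = -2202 - 5106 = -7308$)
$u = \frac{509057445}{24248}$ ($u = 20994 - \frac{5067}{24248} = \frac{509057445}{24248} \approx 20994.0$)
$\frac{H - 27483}{\left(5711 - L\right) + u} = \frac{-7308 - 27483}{\left(5711 - -45348\right) + \frac{509057445}{24248}} = \frac{-7308 - 27483}{\left(5711 + 45348\right) + \frac{509057445}{24248}} = - \frac{34791}{51059 + \frac{509057445}{24248}} = - \frac{34791}{\frac{1747136077}{24248}} = \left(-34791\right) \frac{24248}{1747136077} = - \frac{843612168}{1747136077}$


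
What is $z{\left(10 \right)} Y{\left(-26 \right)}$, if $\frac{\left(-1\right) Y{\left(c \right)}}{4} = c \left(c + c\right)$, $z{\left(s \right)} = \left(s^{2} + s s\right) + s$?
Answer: $-1135680$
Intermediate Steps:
$z{\left(s \right)} = s + 2 s^{2}$ ($z{\left(s \right)} = \left(s^{2} + s^{2}\right) + s = 2 s^{2} + s = s + 2 s^{2}$)
$Y{\left(c \right)} = - 8 c^{2}$ ($Y{\left(c \right)} = - 4 c \left(c + c\right) = - 4 c 2 c = - 4 \cdot 2 c^{2} = - 8 c^{2}$)
$z{\left(10 \right)} Y{\left(-26 \right)} = 10 \left(1 + 2 \cdot 10\right) \left(- 8 \left(-26\right)^{2}\right) = 10 \left(1 + 20\right) \left(\left(-8\right) 676\right) = 10 \cdot 21 \left(-5408\right) = 210 \left(-5408\right) = -1135680$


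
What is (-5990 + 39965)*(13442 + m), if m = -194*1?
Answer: 450100800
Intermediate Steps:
m = -194
(-5990 + 39965)*(13442 + m) = (-5990 + 39965)*(13442 - 194) = 33975*13248 = 450100800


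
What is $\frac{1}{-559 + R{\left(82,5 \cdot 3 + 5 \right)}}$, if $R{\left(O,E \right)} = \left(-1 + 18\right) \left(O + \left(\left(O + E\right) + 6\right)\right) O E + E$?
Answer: $\frac{1}{5296661} \approx 1.888 \cdot 10^{-7}$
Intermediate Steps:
$R{\left(O,E \right)} = E + E O \left(102 + 17 E + 34 O\right)$ ($R{\left(O,E \right)} = 17 \left(O + \left(\left(E + O\right) + 6\right)\right) O E + E = 17 \left(O + \left(6 + E + O\right)\right) O E + E = 17 \left(6 + E + 2 O\right) O E + E = \left(102 + 17 E + 34 O\right) O E + E = O \left(102 + 17 E + 34 O\right) E + E = E O \left(102 + 17 E + 34 O\right) + E = E + E O \left(102 + 17 E + 34 O\right)$)
$\frac{1}{-559 + R{\left(82,5 \cdot 3 + 5 \right)}} = \frac{1}{-559 + \left(5 \cdot 3 + 5\right) \left(1 + 34 \cdot 82^{2} + 102 \cdot 82 + 17 \left(5 \cdot 3 + 5\right) 82\right)} = \frac{1}{-559 + \left(15 + 5\right) \left(1 + 34 \cdot 6724 + 8364 + 17 \left(15 + 5\right) 82\right)} = \frac{1}{-559 + 20 \left(1 + 228616 + 8364 + 17 \cdot 20 \cdot 82\right)} = \frac{1}{-559 + 20 \left(1 + 228616 + 8364 + 27880\right)} = \frac{1}{-559 + 20 \cdot 264861} = \frac{1}{-559 + 5297220} = \frac{1}{5296661}$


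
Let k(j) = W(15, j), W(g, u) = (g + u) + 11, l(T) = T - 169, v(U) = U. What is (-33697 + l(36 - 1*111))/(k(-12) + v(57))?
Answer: -33941/71 ≈ -478.04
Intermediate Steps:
l(T) = -169 + T
W(g, u) = 11 + g + u
k(j) = 26 + j (k(j) = 11 + 15 + j = 26 + j)
(-33697 + l(36 - 1*111))/(k(-12) + v(57)) = (-33697 + (-169 + (36 - 1*111)))/((26 - 12) + 57) = (-33697 + (-169 + (36 - 111)))/(14 + 57) = (-33697 + (-169 - 75))/71 = (-33697 - 244)*(1/71) = -33941*1/71 = -33941/71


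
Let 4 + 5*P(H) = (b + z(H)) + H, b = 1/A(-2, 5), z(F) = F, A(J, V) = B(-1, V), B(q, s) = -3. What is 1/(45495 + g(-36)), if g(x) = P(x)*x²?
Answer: 5/128547 ≈ 3.8896e-5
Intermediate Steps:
A(J, V) = -3
b = -⅓ (b = 1/(-3) = -⅓ ≈ -0.33333)
P(H) = -13/15 + 2*H/5 (P(H) = -⅘ + ((-⅓ + H) + H)/5 = -⅘ + (-⅓ + 2*H)/5 = -⅘ + (-1/15 + 2*H/5) = -13/15 + 2*H/5)
g(x) = x²*(-13/15 + 2*x/5) (g(x) = (-13/15 + 2*x/5)*x² = x²*(-13/15 + 2*x/5))
1/(45495 + g(-36)) = 1/(45495 + (1/15)*(-36)²*(-13 + 6*(-36))) = 1/(45495 + (1/15)*1296*(-13 - 216)) = 1/(45495 + (1/15)*1296*(-229)) = 1/(45495 - 98928/5) = 1/(128547/5) = 5/128547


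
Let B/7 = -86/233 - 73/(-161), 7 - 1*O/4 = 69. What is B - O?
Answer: 1332195/5359 ≈ 248.59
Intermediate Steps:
O = -248 (O = 28 - 4*69 = 28 - 276 = -248)
B = 3163/5359 (B = 7*(-86/233 - 73/(-161)) = 7*(-86*1/233 - 73*(-1/161)) = 7*(-86/233 + 73/161) = 7*(3163/37513) = 3163/5359 ≈ 0.59022)
B - O = 3163/5359 - 1*(-248) = 3163/5359 + 248 = 1332195/5359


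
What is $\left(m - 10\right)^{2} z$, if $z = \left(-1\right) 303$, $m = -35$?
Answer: $-613575$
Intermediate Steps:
$z = -303$
$\left(m - 10\right)^{2} z = \left(-35 - 10\right)^{2} \left(-303\right) = \left(-45\right)^{2} \left(-303\right) = 2025 \left(-303\right) = -613575$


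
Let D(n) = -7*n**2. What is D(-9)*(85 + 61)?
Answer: -82782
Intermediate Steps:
D(-9)*(85 + 61) = (-7*(-9)**2)*(85 + 61) = -7*81*146 = -567*146 = -82782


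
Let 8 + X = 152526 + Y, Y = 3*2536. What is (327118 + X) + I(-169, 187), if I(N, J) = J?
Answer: 487431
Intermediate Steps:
Y = 7608
X = 160126 (X = -8 + (152526 + 7608) = -8 + 160134 = 160126)
(327118 + X) + I(-169, 187) = (327118 + 160126) + 187 = 487244 + 187 = 487431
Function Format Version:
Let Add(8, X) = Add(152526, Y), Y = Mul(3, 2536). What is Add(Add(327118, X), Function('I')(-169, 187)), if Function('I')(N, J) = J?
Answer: 487431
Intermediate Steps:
Y = 7608
X = 160126 (X = Add(-8, Add(152526, 7608)) = Add(-8, 160134) = 160126)
Add(Add(327118, X), Function('I')(-169, 187)) = Add(Add(327118, 160126), 187) = Add(487244, 187) = 487431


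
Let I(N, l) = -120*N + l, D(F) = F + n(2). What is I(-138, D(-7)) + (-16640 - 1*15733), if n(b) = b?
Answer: -15818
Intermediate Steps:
D(F) = 2 + F (D(F) = F + 2 = 2 + F)
I(N, l) = l - 120*N
I(-138, D(-7)) + (-16640 - 1*15733) = ((2 - 7) - 120*(-138)) + (-16640 - 1*15733) = (-5 + 16560) + (-16640 - 15733) = 16555 - 32373 = -15818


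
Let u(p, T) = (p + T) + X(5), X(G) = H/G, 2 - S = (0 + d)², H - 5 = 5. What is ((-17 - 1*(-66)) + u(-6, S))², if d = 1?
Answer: 2116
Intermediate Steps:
H = 10 (H = 5 + 5 = 10)
S = 1 (S = 2 - (0 + 1)² = 2 - 1*1² = 2 - 1*1 = 2 - 1 = 1)
X(G) = 10/G
u(p, T) = 2 + T + p (u(p, T) = (p + T) + 10/5 = (T + p) + 10*(⅕) = (T + p) + 2 = 2 + T + p)
((-17 - 1*(-66)) + u(-6, S))² = ((-17 - 1*(-66)) + (2 + 1 - 6))² = ((-17 + 66) - 3)² = (49 - 3)² = 46² = 2116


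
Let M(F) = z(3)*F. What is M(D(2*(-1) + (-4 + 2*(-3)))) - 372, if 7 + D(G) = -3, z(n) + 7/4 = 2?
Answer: -749/2 ≈ -374.50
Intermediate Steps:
z(n) = 1/4 (z(n) = -7/4 + 2 = 1/4)
D(G) = -10 (D(G) = -7 - 3 = -10)
M(F) = F/4
M(D(2*(-1) + (-4 + 2*(-3)))) - 372 = (1/4)*(-10) - 372 = -5/2 - 372 = -749/2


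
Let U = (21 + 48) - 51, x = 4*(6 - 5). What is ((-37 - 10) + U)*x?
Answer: -116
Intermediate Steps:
x = 4 (x = 4*1 = 4)
U = 18 (U = 69 - 51 = 18)
((-37 - 10) + U)*x = ((-37 - 10) + 18)*4 = (-47 + 18)*4 = -29*4 = -116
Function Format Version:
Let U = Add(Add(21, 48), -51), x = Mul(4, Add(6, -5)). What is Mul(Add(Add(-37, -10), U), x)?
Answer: -116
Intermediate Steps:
x = 4 (x = Mul(4, 1) = 4)
U = 18 (U = Add(69, -51) = 18)
Mul(Add(Add(-37, -10), U), x) = Mul(Add(Add(-37, -10), 18), 4) = Mul(Add(-47, 18), 4) = Mul(-29, 4) = -116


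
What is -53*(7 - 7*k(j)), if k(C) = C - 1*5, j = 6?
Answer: 0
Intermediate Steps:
k(C) = -5 + C (k(C) = C - 5 = -5 + C)
-53*(7 - 7*k(j)) = -53*(7 - 7*(-5 + 6)) = -53*(7 - 7*1) = -53*(7 - 7) = -53*0 = 0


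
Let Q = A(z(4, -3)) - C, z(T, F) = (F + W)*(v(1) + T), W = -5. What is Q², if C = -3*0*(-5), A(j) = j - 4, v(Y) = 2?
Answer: 2704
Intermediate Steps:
z(T, F) = (-5 + F)*(2 + T) (z(T, F) = (F - 5)*(2 + T) = (-5 + F)*(2 + T))
A(j) = -4 + j
C = 0 (C = 0*(-5) = 0)
Q = -52 (Q = (-4 + (-10 - 5*4 + 2*(-3) - 3*4)) - 1*0 = (-4 + (-10 - 20 - 6 - 12)) + 0 = (-4 - 48) + 0 = -52 + 0 = -52)
Q² = (-52)² = 2704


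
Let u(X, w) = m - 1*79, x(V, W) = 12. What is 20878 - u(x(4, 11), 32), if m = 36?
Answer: 20921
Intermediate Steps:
u(X, w) = -43 (u(X, w) = 36 - 1*79 = 36 - 79 = -43)
20878 - u(x(4, 11), 32) = 20878 - 1*(-43) = 20878 + 43 = 20921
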